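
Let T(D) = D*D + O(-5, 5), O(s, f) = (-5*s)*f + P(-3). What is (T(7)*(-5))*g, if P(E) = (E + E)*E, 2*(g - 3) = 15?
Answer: -10080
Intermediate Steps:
g = 21/2 (g = 3 + (½)*15 = 3 + 15/2 = 21/2 ≈ 10.500)
P(E) = 2*E² (P(E) = (2*E)*E = 2*E²)
O(s, f) = 18 - 5*f*s (O(s, f) = (-5*s)*f + 2*(-3)² = -5*f*s + 2*9 = -5*f*s + 18 = 18 - 5*f*s)
T(D) = 143 + D² (T(D) = D*D + (18 - 5*5*(-5)) = D² + (18 + 125) = D² + 143 = 143 + D²)
(T(7)*(-5))*g = ((143 + 7²)*(-5))*(21/2) = ((143 + 49)*(-5))*(21/2) = (192*(-5))*(21/2) = -960*21/2 = -10080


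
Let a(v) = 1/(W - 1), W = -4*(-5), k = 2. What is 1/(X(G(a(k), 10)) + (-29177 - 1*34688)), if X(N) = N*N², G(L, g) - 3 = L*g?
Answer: -6859/437749272 ≈ -1.5669e-5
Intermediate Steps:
W = 20
a(v) = 1/19 (a(v) = 1/(20 - 1) = 1/19)
G(L, g) = 3 + L*g
X(N) = N³
1/(X(G(a(k), 10)) + (-29177 - 1*34688)) = 1/((3 + (1/19)*10)³ + (-29177 - 1*34688)) = 1/((3 + 10/19)³ + (-29177 - 34688)) = 1/((67/19)³ - 63865) = 1/(300763/6859 - 63865) = 1/(-437749272/6859) = -6859/437749272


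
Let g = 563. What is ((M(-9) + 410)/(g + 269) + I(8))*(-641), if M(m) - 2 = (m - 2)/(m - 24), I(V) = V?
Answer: -13592405/2496 ≈ -5445.7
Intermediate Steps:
M(m) = 2 + (-2 + m)/(-24 + m) (M(m) = 2 + (m - 2)/(m - 24) = 2 + (-2 + m)/(-24 + m))
((M(-9) + 410)/(g + 269) + I(8))*(-641) = (((-50 + 3*(-9))/(-24 - 9) + 410)/(563 + 269) + 8)*(-641) = (((-50 - 27)/(-33) + 410)/832 + 8)*(-641) = ((-1/33*(-77) + 410)*(1/832) + 8)*(-641) = ((7/3 + 410)*(1/832) + 8)*(-641) = ((1237/3)*(1/832) + 8)*(-641) = (1237/2496 + 8)*(-641) = (21205/2496)*(-641) = -13592405/2496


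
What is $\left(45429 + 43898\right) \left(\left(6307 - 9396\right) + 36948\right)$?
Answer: $3024522893$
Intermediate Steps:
$\left(45429 + 43898\right) \left(\left(6307 - 9396\right) + 36948\right) = 89327 \left(\left(6307 - 9396\right) + 36948\right) = 89327 \left(-3089 + 36948\right) = 89327 \cdot 33859 = 3024522893$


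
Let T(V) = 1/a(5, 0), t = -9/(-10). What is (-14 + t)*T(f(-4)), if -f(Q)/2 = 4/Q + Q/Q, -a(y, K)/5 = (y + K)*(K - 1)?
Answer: -131/250 ≈ -0.52400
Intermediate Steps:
a(y, K) = -5*(-1 + K)*(K + y) (a(y, K) = -5*(y + K)*(K - 1) = -5*(K + y)*(-1 + K) = -5*(-1 + K)*(K + y))
t = 9/10 (t = -9*(-⅒) = 9/10 ≈ 0.90000)
f(Q) = -2 - 8/Q (f(Q) = -2*(4/Q + Q/Q) = -2*(4/Q + 1) = -2*(1 + 4/Q) = -2 - 8/Q)
T(V) = 1/25 (T(V) = 1/(-5*0² + 5*0 + 5*5 - 5*0*5) = 1/(-5*0 + 0 + 25 + 0) = 1/(0 + 0 + 25 + 0) = 1/25)
(-14 + t)*T(f(-4)) = (-14 + 9/10)*(1/25) = -131/10*1/25 = -131/250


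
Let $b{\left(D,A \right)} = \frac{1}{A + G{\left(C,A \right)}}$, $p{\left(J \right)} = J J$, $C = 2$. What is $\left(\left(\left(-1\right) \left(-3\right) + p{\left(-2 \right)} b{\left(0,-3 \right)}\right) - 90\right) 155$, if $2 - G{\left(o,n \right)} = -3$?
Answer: $-13175$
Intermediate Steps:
$p{\left(J \right)} = J^{2}$
$G{\left(o,n \right)} = 5$ ($G{\left(o,n \right)} = 2 - -3 = 2 + 3 = 5$)
$b{\left(D,A \right)} = \frac{1}{5 + A}$ ($b{\left(D,A \right)} = \frac{1}{A + 5} = \frac{1}{5 + A}$)
$\left(\left(\left(-1\right) \left(-3\right) + p{\left(-2 \right)} b{\left(0,-3 \right)}\right) - 90\right) 155 = \left(\left(\left(-1\right) \left(-3\right) + \frac{\left(-2\right)^{2}}{5 - 3}\right) - 90\right) 155 = \left(\left(3 + \frac{4}{2}\right) - 90\right) 155 = \left(\left(3 + 4 \cdot \frac{1}{2}\right) - 90\right) 155 = \left(\left(3 + 2\right) - 90\right) 155 = \left(5 - 90\right) 155 = \left(-85\right) 155 = -13175$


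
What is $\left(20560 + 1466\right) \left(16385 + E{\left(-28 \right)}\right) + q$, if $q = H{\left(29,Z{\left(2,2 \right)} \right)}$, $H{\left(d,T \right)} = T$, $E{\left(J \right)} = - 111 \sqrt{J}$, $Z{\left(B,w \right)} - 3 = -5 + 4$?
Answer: $360896012 - 4889772 i \sqrt{7} \approx 3.609 \cdot 10^{8} - 1.2937 \cdot 10^{7} i$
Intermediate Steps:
$Z{\left(B,w \right)} = 2$ ($Z{\left(B,w \right)} = 3 + \left(-5 + 4\right) = 3 - 1 = 2$)
$q = 2$
$\left(20560 + 1466\right) \left(16385 + E{\left(-28 \right)}\right) + q = \left(20560 + 1466\right) \left(16385 - 111 \sqrt{-28}\right) + 2 = 22026 \left(16385 - 111 \cdot 2 i \sqrt{7}\right) + 2 = 22026 \left(16385 - 222 i \sqrt{7}\right) + 2 = \left(360896010 - 4889772 i \sqrt{7}\right) + 2 = 360896012 - 4889772 i \sqrt{7}$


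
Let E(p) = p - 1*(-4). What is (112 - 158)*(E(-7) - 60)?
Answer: 2898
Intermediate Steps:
E(p) = 4 + p (E(p) = p + 4 = 4 + p)
(112 - 158)*(E(-7) - 60) = (112 - 158)*((4 - 7) - 60) = -46*(-3 - 60) = -46*(-63) = 2898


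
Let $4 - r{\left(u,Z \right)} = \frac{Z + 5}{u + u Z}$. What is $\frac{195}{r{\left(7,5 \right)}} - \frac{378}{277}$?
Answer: $\frac{1104453}{21883} \approx 50.471$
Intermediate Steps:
$r{\left(u,Z \right)} = 4 - \frac{5 + Z}{u + Z u}$ ($r{\left(u,Z \right)} = 4 - \frac{Z + 5}{u + u Z} = 4 - \frac{5 + Z}{u + Z u}$)
$\frac{195}{r{\left(7,5 \right)}} - \frac{378}{277} = \frac{195}{\frac{1}{7} \frac{1}{1 + 5} \left(-5 - 5 + 4 \cdot 7 + 4 \cdot 5 \cdot 7\right)} - \frac{378}{277} = \frac{195}{\frac{1}{7} \cdot \frac{1}{6} \left(-5 - 5 + 28 + 140\right)} - \frac{378}{277} = \frac{195}{\frac{1}{7} \cdot \frac{1}{6} \cdot 158} - \frac{378}{277} = \frac{195}{\frac{79}{21}} - \frac{378}{277} = 195 \cdot \frac{21}{79} - \frac{378}{277} = \frac{4095}{79} - \frac{378}{277} = \frac{1104453}{21883}$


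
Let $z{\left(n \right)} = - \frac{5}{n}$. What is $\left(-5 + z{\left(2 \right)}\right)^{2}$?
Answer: $\frac{225}{4} \approx 56.25$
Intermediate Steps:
$\left(-5 + z{\left(2 \right)}\right)^{2} = \left(-5 - \frac{5}{2}\right)^{2} = \left(- \frac{15}{2}\right)^{2} = \frac{225}{4}$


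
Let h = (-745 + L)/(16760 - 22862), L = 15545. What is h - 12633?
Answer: -38550683/3051 ≈ -12635.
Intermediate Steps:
h = -7400/3051 (h = (-745 + 15545)/(16760 - 22862) = 14800/(-6102) = 14800*(-1/6102) = -7400/3051 ≈ -2.4254)
h - 12633 = -7400/3051 - 12633 = -38550683/3051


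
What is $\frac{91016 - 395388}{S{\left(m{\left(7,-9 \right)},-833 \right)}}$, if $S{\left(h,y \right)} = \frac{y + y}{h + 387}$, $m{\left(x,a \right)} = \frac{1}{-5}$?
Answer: $\frac{294327724}{4165} \approx 70667.0$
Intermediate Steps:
$m{\left(x,a \right)} = - \frac{1}{5}$
$S{\left(h,y \right)} = \frac{2 y}{387 + h}$
$\frac{91016 - 395388}{S{\left(m{\left(7,-9 \right)},-833 \right)}} = \frac{91016 - 395388}{2 \left(-833\right) \frac{1}{387 - \frac{1}{5}}} = - \frac{304372}{2 \left(-833\right) \frac{1}{\frac{1934}{5}}} = - \frac{304372}{2 \left(-833\right) \frac{5}{1934}} = - \frac{304372}{- \frac{4165}{967}} = \left(-304372\right) \left(- \frac{967}{4165}\right) = \frac{294327724}{4165}$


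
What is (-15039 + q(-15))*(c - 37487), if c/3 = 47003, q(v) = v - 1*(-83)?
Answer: -1549827862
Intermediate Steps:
q(v) = 83 + v (q(v) = v + 83 = 83 + v)
c = 141009 (c = 3*47003 = 141009)
(-15039 + q(-15))*(c - 37487) = (-15039 + (83 - 15))*(141009 - 37487) = (-15039 + 68)*103522 = -14971*103522 = -1549827862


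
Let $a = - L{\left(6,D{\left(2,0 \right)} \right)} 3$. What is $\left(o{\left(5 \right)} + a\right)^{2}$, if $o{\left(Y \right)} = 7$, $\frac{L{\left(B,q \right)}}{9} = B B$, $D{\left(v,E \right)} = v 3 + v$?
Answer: $931225$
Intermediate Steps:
$D{\left(v,E \right)} = 4 v$ ($D{\left(v,E \right)} = 3 v + v = 4 v$)
$L{\left(B,q \right)} = 9 B^{2}$ ($L{\left(B,q \right)} = 9 B B = 9 B^{2}$)
$a = -972$ ($a = - 9 \cdot 6^{2} \cdot 3 = - 9 \cdot 36 \cdot 3 = \left(-1\right) 324 \cdot 3 = \left(-324\right) 3 = -972$)
$\left(o{\left(5 \right)} + a\right)^{2} = \left(7 - 972\right)^{2} = \left(-965\right)^{2} = 931225$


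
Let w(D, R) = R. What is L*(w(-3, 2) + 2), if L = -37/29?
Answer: -148/29 ≈ -5.1034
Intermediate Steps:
L = -37/29 (L = -37*1/29 = -37/29 ≈ -1.2759)
L*(w(-3, 2) + 2) = -37*(2 + 2)/29 = -37/29*4 = -148/29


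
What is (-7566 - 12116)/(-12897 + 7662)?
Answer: 19682/5235 ≈ 3.7597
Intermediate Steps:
(-7566 - 12116)/(-12897 + 7662) = -19682/(-5235) = -19682*(-1/5235) = 19682/5235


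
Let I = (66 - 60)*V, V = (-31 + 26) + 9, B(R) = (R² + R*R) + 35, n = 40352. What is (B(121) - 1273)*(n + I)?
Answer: 1132304544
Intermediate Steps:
B(R) = 35 + 2*R² (B(R) = (R² + R²) + 35 = 2*R² + 35 = 35 + 2*R²)
V = 4 (V = -5 + 9 = 4)
I = 24 (I = (66 - 60)*4 = 6*4 = 24)
(B(121) - 1273)*(n + I) = ((35 + 2*121²) - 1273)*(40352 + 24) = ((35 + 2*14641) - 1273)*40376 = ((35 + 29282) - 1273)*40376 = (29317 - 1273)*40376 = 28044*40376 = 1132304544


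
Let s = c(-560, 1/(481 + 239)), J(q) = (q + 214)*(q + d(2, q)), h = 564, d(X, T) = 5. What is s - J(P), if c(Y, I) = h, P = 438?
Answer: -288272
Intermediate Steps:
c(Y, I) = 564
J(q) = (5 + q)*(214 + q) (J(q) = (q + 214)*(q + 5) = (214 + q)*(5 + q) = (5 + q)*(214 + q))
s = 564
s - J(P) = 564 - (1070 + 438² + 219*438) = 564 - (1070 + 191844 + 95922) = 564 - 1*288836 = 564 - 288836 = -288272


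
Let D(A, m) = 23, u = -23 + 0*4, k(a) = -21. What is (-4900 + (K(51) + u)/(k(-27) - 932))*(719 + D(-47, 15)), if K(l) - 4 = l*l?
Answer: -3466833244/953 ≈ -3.6378e+6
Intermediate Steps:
K(l) = 4 + l² (K(l) = 4 + l*l = 4 + l²)
u = -23 (u = -23 + 0 = -23)
(-4900 + (K(51) + u)/(k(-27) - 932))*(719 + D(-47, 15)) = (-4900 + ((4 + 51²) - 23)/(-21 - 932))*(719 + 23) = (-4900 + ((4 + 2601) - 23)/(-953))*742 = (-4900 + (2605 - 23)*(-1/953))*742 = (-4900 + 2582*(-1/953))*742 = (-4900 - 2582/953)*742 = -4672282/953*742 = -3466833244/953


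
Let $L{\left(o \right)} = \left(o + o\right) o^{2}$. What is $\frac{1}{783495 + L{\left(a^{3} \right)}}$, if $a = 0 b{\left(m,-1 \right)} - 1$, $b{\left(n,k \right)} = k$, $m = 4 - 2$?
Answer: $\frac{1}{783493} \approx 1.2763 \cdot 10^{-6}$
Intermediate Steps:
$m = 2$
$a = -1$ ($a = 0 \left(-1\right) - 1 = 0 - 1 = -1$)
$L{\left(o \right)} = 2 o^{3}$ ($L{\left(o \right)} = 2 o o^{2} = 2 o^{3}$)
$\frac{1}{783495 + L{\left(a^{3} \right)}} = \frac{1}{783495 + 2 \left(\left(-1\right)^{3}\right)^{3}} = \frac{1}{783495 + 2 \left(-1\right)^{3}} = \frac{1}{783495 + 2 \left(-1\right)} = \frac{1}{783495 - 2} = \frac{1}{783493}$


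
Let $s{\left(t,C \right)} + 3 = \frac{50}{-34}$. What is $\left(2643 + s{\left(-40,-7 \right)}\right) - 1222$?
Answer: $\frac{24081}{17} \approx 1416.5$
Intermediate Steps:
$s{\left(t,C \right)} = - \frac{76}{17}$ ($s{\left(t,C \right)} = -3 + \frac{50}{-34} = -3 + 50 \left(- \frac{1}{34}\right) = -3 - \frac{25}{17} = - \frac{76}{17}$)
$\left(2643 + s{\left(-40,-7 \right)}\right) - 1222 = \left(2643 - \frac{76}{17}\right) - 1222 = \frac{44855}{17} - 1222 = \frac{24081}{17}$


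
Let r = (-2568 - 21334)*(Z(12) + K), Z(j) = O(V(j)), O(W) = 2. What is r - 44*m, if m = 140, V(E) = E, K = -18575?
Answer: 443925686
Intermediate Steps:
Z(j) = 2
r = 443931846 (r = (-2568 - 21334)*(2 - 18575) = -23902*(-18573) = 443931846)
r - 44*m = 443931846 - 44*140 = 443931846 - 1*6160 = 443931846 - 6160 = 443925686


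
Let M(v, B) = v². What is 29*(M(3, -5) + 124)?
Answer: 3857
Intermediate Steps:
29*(M(3, -5) + 124) = 29*(3² + 124) = 29*(9 + 124) = 29*133 = 3857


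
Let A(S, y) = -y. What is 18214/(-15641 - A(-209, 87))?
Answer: -1301/1111 ≈ -1.1710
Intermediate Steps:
18214/(-15641 - A(-209, 87)) = 18214/(-15641 - (-1)*87) = 18214/(-15641 - 1*(-87)) = 18214/(-15641 + 87) = 18214/(-15554) = 18214*(-1/15554) = -1301/1111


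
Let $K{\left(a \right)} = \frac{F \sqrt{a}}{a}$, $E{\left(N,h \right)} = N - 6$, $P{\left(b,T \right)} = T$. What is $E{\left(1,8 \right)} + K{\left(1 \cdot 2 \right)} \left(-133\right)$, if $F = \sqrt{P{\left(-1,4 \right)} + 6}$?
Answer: $-5 - 133 \sqrt{5} \approx -302.4$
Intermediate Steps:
$F = \sqrt{10}$ ($F = \sqrt{4 + 6} = \sqrt{10} \approx 3.1623$)
$E{\left(N,h \right)} = -6 + N$
$K{\left(a \right)} = \frac{\sqrt{10}}{\sqrt{a}}$ ($K{\left(a \right)} = \frac{\sqrt{10} \sqrt{a}}{a} = \frac{\sqrt{10}}{\sqrt{a}}$)
$E{\left(1,8 \right)} + K{\left(1 \cdot 2 \right)} \left(-133\right) = \left(-6 + 1\right) + \frac{\sqrt{10}}{\sqrt{2}} \left(-133\right) = -5 + \frac{\sqrt{10}}{\sqrt{2}} \left(-133\right) = -5 + \sqrt{10} \frac{\sqrt{2}}{2} \left(-133\right) = -5 + \sqrt{5} \left(-133\right) = -5 - 133 \sqrt{5}$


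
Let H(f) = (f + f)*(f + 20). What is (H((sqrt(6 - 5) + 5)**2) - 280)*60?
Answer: 225120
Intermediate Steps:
H(f) = 2*f*(20 + f) (H(f) = (2*f)*(20 + f) = 2*f*(20 + f))
(H((sqrt(6 - 5) + 5)**2) - 280)*60 = (2*(sqrt(6 - 5) + 5)**2*(20 + (sqrt(6 - 5) + 5)**2) - 280)*60 = (2*(sqrt(1) + 5)**2*(20 + (sqrt(1) + 5)**2) - 280)*60 = (2*(1 + 5)**2*(20 + (1 + 5)**2) - 280)*60 = (2*6**2*(20 + 6**2) - 280)*60 = (2*36*(20 + 36) - 280)*60 = (2*36*56 - 280)*60 = (4032 - 280)*60 = 3752*60 = 225120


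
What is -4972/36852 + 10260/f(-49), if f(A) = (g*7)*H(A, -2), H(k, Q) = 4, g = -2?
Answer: -23648747/128982 ≈ -183.35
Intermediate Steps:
f(A) = -56 (f(A) = -2*7*4 = -14*4 = -56)
-4972/36852 + 10260/f(-49) = -4972/36852 + 10260/(-56) = -4972*1/36852 + 10260*(-1/56) = -1243/9213 - 2565/14 = -23648747/128982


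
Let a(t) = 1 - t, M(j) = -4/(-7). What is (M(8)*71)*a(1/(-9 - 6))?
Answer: 4544/105 ≈ 43.276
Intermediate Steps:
M(j) = 4/7 (M(j) = -4*(-⅐) = 4/7)
(M(8)*71)*a(1/(-9 - 6)) = ((4/7)*71)*(1 - 1/(-9 - 6)) = 284*(1 - 1/(-15))/7 = 284*(1 - 1*(-1/15))/7 = 284*(1 + 1/15)/7 = (284/7)*(16/15) = 4544/105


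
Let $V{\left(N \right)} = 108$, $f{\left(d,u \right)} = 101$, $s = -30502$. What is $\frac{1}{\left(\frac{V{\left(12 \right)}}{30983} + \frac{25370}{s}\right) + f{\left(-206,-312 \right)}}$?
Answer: $\frac{472521733}{47333322786} \approx 0.0099829$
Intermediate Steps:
$\frac{1}{\left(\frac{V{\left(12 \right)}}{30983} + \frac{25370}{s}\right) + f{\left(-206,-312 \right)}} = \frac{1}{\left(\frac{108}{30983} + \frac{25370}{-30502}\right) + 101} = \frac{1}{\left(108 \cdot \frac{1}{30983} + 25370 \left(- \frac{1}{30502}\right)\right) + 101} = \frac{1}{\left(\frac{108}{30983} - \frac{12685}{15251}\right) + 101} = \frac{1}{- \frac{391372247}{472521733} + 101} = \frac{1}{\frac{47333322786}{472521733}} = \frac{472521733}{47333322786}$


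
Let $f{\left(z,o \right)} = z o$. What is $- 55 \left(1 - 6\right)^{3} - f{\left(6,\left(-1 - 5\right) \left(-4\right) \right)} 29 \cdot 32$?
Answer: $-126757$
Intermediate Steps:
$f{\left(z,o \right)} = o z$
$- 55 \left(1 - 6\right)^{3} - f{\left(6,\left(-1 - 5\right) \left(-4\right) \right)} 29 \cdot 32 = - 55 \left(1 - 6\right)^{3} - \left(-1 - 5\right) \left(-4\right) 6 \cdot 29 \cdot 32 = - 55 \left(1 - 6\right)^{3} - \left(-6\right) \left(-4\right) 6 \cdot 29 \cdot 32 = - 55 \left(-5\right)^{3} - 24 \cdot 6 \cdot 29 \cdot 32 = \left(-55\right) \left(-125\right) - 144 \cdot 29 \cdot 32 = 6875 - 4176 \cdot 32 = 6875 - 133632 = -126757$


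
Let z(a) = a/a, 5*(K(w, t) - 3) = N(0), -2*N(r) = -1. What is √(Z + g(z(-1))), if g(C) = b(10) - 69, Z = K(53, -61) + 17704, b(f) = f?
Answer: 3*√196090/10 ≈ 132.85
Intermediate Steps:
N(r) = ½ (N(r) = -½*(-1) = ½)
K(w, t) = 31/10 (K(w, t) = 3 + (⅕)*(½) = 3 + ⅒ = 31/10)
z(a) = 1
Z = 177071/10 (Z = 31/10 + 17704 = 177071/10 ≈ 17707.)
g(C) = -59 (g(C) = 10 - 69 = -59)
√(Z + g(z(-1))) = √(177071/10 - 59) = √(176481/10) = 3*√196090/10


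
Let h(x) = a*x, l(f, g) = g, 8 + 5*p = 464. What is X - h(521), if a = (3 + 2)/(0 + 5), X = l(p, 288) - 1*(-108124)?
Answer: 107891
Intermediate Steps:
p = 456/5 (p = -8/5 + (⅕)*464 = -8/5 + 464/5 = 456/5 ≈ 91.200)
X = 108412 (X = 288 - 1*(-108124) = 288 + 108124 = 108412)
a = 1 (a = 5/5 = 5*(⅕) = 1)
h(x) = x (h(x) = 1*x = x)
X - h(521) = 108412 - 1*521 = 108412 - 521 = 107891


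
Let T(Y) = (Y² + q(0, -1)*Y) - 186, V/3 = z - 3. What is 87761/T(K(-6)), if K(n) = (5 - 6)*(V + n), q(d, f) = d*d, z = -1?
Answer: 87761/138 ≈ 635.95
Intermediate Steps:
q(d, f) = d²
V = -12 (V = 3*(-1 - 3) = 3*(-4) = -12)
K(n) = 12 - n (K(n) = (5 - 6)*(-12 + n) = -(-12 + n) = 12 - n)
T(Y) = -186 + Y² (T(Y) = (Y² + 0²*Y) - 186 = (Y² + 0*Y) - 186 = (Y² + 0) - 186 = Y² - 186 = -186 + Y²)
87761/T(K(-6)) = 87761/(-186 + (12 - 1*(-6))²) = 87761/(-186 + (12 + 6)²) = 87761/(-186 + 18²) = 87761/(-186 + 324) = 87761/138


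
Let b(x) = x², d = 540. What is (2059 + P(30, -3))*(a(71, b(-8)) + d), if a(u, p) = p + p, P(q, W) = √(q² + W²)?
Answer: 1375412 + 2004*√101 ≈ 1.3956e+6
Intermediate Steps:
P(q, W) = √(W² + q²)
a(u, p) = 2*p
(2059 + P(30, -3))*(a(71, b(-8)) + d) = (2059 + √((-3)² + 30²))*(2*(-8)² + 540) = (2059 + √(9 + 900))*(2*64 + 540) = (2059 + √909)*(128 + 540) = (2059 + 3*√101)*668 = 1375412 + 2004*√101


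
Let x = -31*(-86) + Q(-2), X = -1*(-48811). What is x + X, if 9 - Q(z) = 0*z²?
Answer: 51486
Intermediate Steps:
Q(z) = 9 (Q(z) = 9 - 0*z² = 9 - 1*0 = 9 + 0 = 9)
X = 48811
x = 2675 (x = -31*(-86) + 9 = 2666 + 9 = 2675)
x + X = 2675 + 48811 = 51486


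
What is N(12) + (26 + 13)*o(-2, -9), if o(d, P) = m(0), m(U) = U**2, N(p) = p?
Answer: 12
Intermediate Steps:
o(d, P) = 0 (o(d, P) = 0**2 = 0)
N(12) + (26 + 13)*o(-2, -9) = 12 + (26 + 13)*0 = 12 + 39*0 = 12 + 0 = 12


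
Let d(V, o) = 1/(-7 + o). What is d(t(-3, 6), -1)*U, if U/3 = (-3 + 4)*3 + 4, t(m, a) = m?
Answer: -21/8 ≈ -2.6250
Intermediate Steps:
U = 21 (U = 3*((-3 + 4)*3 + 4) = 3*(1*3 + 4) = 3*(3 + 4) = 3*7 = 21)
d(t(-3, 6), -1)*U = 21/(-7 - 1) = 21/(-8) = -⅛*21 = -21/8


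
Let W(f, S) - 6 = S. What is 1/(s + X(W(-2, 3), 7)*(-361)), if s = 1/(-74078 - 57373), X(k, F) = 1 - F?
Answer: 131451/284722865 ≈ 0.00046168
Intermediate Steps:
W(f, S) = 6 + S
s = -1/131451 (s = 1/(-131451) = -1/131451 ≈ -7.6074e-6)
1/(s + X(W(-2, 3), 7)*(-361)) = 1/(-1/131451 + (1 - 1*7)*(-361)) = 1/(-1/131451 + (1 - 7)*(-361)) = 1/(-1/131451 - 6*(-361)) = 1/(-1/131451 + 2166) = 1/(284722865/131451) = 131451/284722865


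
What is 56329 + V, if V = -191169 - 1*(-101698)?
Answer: -33142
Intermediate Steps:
V = -89471 (V = -191169 + 101698 = -89471)
56329 + V = 56329 - 89471 = -33142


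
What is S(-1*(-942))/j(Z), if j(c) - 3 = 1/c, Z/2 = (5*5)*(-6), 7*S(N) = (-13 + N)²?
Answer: 258912300/6293 ≈ 41143.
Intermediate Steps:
S(N) = (-13 + N)²/7
Z = -300 (Z = 2*((5*5)*(-6)) = 2*(25*(-6)) = 2*(-150) = -300)
j(c) = 3 + 1/c
S(-1*(-942))/j(Z) = ((-13 - 1*(-942))²/7)/(3 + 1/(-300)) = ((-13 + 942)²/7)/(3 - 1/300) = ((⅐)*929²)/(899/300) = ((⅐)*863041)*(300/899) = (863041/7)*(300/899) = 258912300/6293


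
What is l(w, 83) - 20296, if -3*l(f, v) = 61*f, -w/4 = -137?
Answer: -94316/3 ≈ -31439.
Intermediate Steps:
w = 548 (w = -4*(-137) = 548)
l(f, v) = -61*f/3
l(w, 83) - 20296 = -61/3*548 - 20296 = -33428/3 - 20296 = -94316/3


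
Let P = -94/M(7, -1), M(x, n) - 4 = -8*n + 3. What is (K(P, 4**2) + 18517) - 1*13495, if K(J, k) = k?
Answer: 5038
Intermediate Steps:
M(x, n) = 7 - 8*n (M(x, n) = 4 + (-8*n + 3) = 4 + (3 - 8*n) = 7 - 8*n)
P = -94/15 (P = -94/(7 - 8*(-1)) = -94/(7 + 8) = -94/15 ≈ -6.2667)
(K(P, 4**2) + 18517) - 1*13495 = (4**2 + 18517) - 1*13495 = (16 + 18517) - 13495 = 18533 - 13495 = 5038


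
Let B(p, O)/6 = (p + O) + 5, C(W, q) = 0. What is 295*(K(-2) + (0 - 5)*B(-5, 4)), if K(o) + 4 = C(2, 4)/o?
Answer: -36580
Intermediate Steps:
K(o) = -4 (K(o) = -4 + 0/o = -4 + 0 = -4)
B(p, O) = 30 + 6*O + 6*p (B(p, O) = 6*((p + O) + 5) = 6*((O + p) + 5) = 6*(5 + O + p) = 30 + 6*O + 6*p)
295*(K(-2) + (0 - 5)*B(-5, 4)) = 295*(-4 + (0 - 5)*(30 + 6*4 + 6*(-5))) = 295*(-4 - 5*(30 + 24 - 30)) = 295*(-4 - 5*24) = 295*(-4 - 120) = 295*(-124) = -36580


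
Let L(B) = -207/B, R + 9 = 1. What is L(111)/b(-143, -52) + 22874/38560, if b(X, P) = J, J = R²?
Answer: 1609531/2853440 ≈ 0.56407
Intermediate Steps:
R = -8 (R = -9 + 1 = -8)
J = 64 (J = (-8)² = 64)
b(X, P) = 64
L(111)/b(-143, -52) + 22874/38560 = -207/111/64 + 22874/38560 = -207*1/111*(1/64) + 22874*(1/38560) = -69/37*1/64 + 11437/19280 = -69/2368 + 11437/19280 = 1609531/2853440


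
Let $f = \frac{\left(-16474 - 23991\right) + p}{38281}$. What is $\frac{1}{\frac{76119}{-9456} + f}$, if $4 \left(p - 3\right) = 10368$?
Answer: $- \frac{120661712}{1090670053} \approx -0.11063$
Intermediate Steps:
$p = 2595$ ($p = 3 + \frac{1}{4} \cdot 10368 = 3 + 2592 = 2595$)
$f = - \frac{37870}{38281}$ ($f = \frac{\left(-16474 - 23991\right) + 2595}{38281} = \left(-40465 + 2595\right) \frac{1}{38281} = \left(-37870\right) \frac{1}{38281} = - \frac{37870}{38281} \approx -0.98926$)
$\frac{1}{\frac{76119}{-9456} + f} = \frac{1}{\frac{76119}{-9456} - \frac{37870}{38281}} = \frac{1}{76119 \left(- \frac{1}{9456}\right) - \frac{37870}{38281}} = \frac{1}{- \frac{25373}{3152} - \frac{37870}{38281}} = \frac{1}{- \frac{1090670053}{120661712}} = - \frac{120661712}{1090670053}$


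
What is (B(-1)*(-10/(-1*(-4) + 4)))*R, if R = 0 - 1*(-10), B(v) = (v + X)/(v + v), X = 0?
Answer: -25/4 ≈ -6.2500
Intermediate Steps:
B(v) = 1/2 (B(v) = (v + 0)/(v + v) = v/((2*v)) = v*(1/(2*v)) = 1/2)
R = 10 (R = 0 + 10 = 10)
(B(-1)*(-10/(-1*(-4) + 4)))*R = ((-10/(-1*(-4) + 4))/2)*10 = ((-10/(4 + 4))/2)*10 = ((-10/8)/2)*10 = ((-10*1/8)/2)*10 = ((1/2)*(-5/4))*10 = -5/8*10 = -25/4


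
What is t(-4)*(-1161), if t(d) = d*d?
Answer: -18576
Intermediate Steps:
t(d) = d**2
t(-4)*(-1161) = (-4)**2*(-1161) = 16*(-1161) = -18576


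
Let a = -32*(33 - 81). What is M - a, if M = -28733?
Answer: -30269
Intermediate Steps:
a = 1536 (a = -32*(-48) = 1536)
M - a = -28733 - 1*1536 = -28733 - 1536 = -30269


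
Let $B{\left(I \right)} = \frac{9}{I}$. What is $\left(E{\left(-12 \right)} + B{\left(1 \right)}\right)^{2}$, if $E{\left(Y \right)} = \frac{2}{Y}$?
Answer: $\frac{2809}{36} \approx 78.028$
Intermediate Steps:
$\left(E{\left(-12 \right)} + B{\left(1 \right)}\right)^{2} = \left(\frac{2}{-12} + \frac{9}{1}\right)^{2} = \left(2 \left(- \frac{1}{12}\right) + 9 \cdot 1\right)^{2} = \left(- \frac{1}{6} + 9\right)^{2} = \left(\frac{53}{6}\right)^{2} = \frac{2809}{36}$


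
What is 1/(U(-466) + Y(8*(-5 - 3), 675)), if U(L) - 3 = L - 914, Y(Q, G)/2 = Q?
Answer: -1/1505 ≈ -0.00066445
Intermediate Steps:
Y(Q, G) = 2*Q
U(L) = -911 + L (U(L) = 3 + (L - 914) = 3 + (-914 + L) = -911 + L)
1/(U(-466) + Y(8*(-5 - 3), 675)) = 1/((-911 - 466) + 2*(8*(-5 - 3))) = 1/(-1377 + 2*(8*(-8))) = 1/(-1377 + 2*(-64)) = 1/(-1377 - 128) = 1/(-1505) = -1/1505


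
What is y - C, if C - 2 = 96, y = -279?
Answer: -377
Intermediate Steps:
C = 98 (C = 2 + 96 = 98)
y - C = -279 - 1*98 = -279 - 98 = -377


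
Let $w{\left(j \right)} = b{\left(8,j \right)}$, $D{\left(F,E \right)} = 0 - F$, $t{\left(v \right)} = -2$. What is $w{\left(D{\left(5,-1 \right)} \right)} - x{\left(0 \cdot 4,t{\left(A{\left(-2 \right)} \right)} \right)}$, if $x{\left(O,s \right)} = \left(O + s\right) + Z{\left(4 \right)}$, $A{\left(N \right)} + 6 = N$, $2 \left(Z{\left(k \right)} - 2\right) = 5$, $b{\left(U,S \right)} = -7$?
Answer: $- \frac{19}{2} \approx -9.5$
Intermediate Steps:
$Z{\left(k \right)} = \frac{9}{2}$ ($Z{\left(k \right)} = 2 + \frac{1}{2} \cdot 5 = 2 + \frac{5}{2} = \frac{9}{2}$)
$A{\left(N \right)} = -6 + N$
$D{\left(F,E \right)} = - F$
$w{\left(j \right)} = -7$
$x{\left(O,s \right)} = \frac{9}{2} + O + s$ ($x{\left(O,s \right)} = \left(O + s\right) + \frac{9}{2} = \frac{9}{2} + O + s$)
$w{\left(D{\left(5,-1 \right)} \right)} - x{\left(0 \cdot 4,t{\left(A{\left(-2 \right)} \right)} \right)} = -7 - \left(\frac{9}{2} + 0 \cdot 4 - 2\right) = -7 - \left(\frac{9}{2} + 0 - 2\right) = -7 - \frac{5}{2} = - \frac{19}{2}$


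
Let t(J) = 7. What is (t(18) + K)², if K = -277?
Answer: 72900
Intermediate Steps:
(t(18) + K)² = (7 - 277)² = (-270)² = 72900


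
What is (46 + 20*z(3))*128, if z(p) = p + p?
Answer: 21248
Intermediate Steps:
z(p) = 2*p
(46 + 20*z(3))*128 = (46 + 20*(2*3))*128 = (46 + 20*6)*128 = (46 + 120)*128 = 166*128 = 21248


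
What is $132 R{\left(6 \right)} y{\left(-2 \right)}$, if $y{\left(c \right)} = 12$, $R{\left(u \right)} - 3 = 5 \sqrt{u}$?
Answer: $4752 + 7920 \sqrt{6} \approx 24152.0$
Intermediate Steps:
$R{\left(u \right)} = 3 + 5 \sqrt{u}$
$132 R{\left(6 \right)} y{\left(-2 \right)} = 132 \left(3 + 5 \sqrt{6}\right) 12 = \left(396 + 660 \sqrt{6}\right) 12 = 4752 + 7920 \sqrt{6}$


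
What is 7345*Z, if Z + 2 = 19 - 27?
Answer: -73450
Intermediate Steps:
Z = -10 (Z = -2 + (19 - 27) = -2 - 8 = -10)
7345*Z = 7345*(-10) = -73450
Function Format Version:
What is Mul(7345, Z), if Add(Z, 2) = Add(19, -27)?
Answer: -73450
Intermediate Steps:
Z = -10 (Z = Add(-2, Add(19, -27)) = Add(-2, -8) = -10)
Mul(7345, Z) = Mul(7345, -10) = -73450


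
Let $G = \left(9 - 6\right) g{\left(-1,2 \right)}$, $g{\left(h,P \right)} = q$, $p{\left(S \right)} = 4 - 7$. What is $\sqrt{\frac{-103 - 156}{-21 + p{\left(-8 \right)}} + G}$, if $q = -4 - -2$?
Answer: $\frac{\sqrt{690}}{12} \approx 2.189$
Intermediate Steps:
$p{\left(S \right)} = -3$
$q = -2$ ($q = -4 + 2 = -2$)
$g{\left(h,P \right)} = -2$
$G = -6$ ($G = \left(9 - 6\right) \left(-2\right) = 3 \left(-2\right) = -6$)
$\sqrt{\frac{-103 - 156}{-21 + p{\left(-8 \right)}} + G} = \sqrt{\frac{-103 - 156}{-21 - 3} - 6} = \sqrt{- \frac{259}{-24} - 6} = \sqrt{\left(-259\right) \left(- \frac{1}{24}\right) - 6} = \sqrt{\frac{259}{24} - 6} = \sqrt{\frac{115}{24}} = \frac{\sqrt{690}}{12}$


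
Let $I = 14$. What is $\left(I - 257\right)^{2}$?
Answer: $59049$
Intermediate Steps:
$\left(I - 257\right)^{2} = \left(14 - 257\right)^{2} = \left(-243\right)^{2} = 59049$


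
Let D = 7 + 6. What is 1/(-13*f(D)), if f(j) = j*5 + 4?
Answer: -1/897 ≈ -0.0011148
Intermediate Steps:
D = 13
f(j) = 4 + 5*j (f(j) = 5*j + 4 = 4 + 5*j)
1/(-13*f(D)) = 1/(-13*(4 + 5*13)) = 1/(-13*(4 + 65)) = 1/(-13*69) = 1/(-897) = -1/897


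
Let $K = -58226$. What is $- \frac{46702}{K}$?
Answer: $\frac{23351}{29113} \approx 0.80208$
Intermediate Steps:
$- \frac{46702}{K} = - \frac{46702}{-58226} = \left(-46702\right) \left(- \frac{1}{58226}\right) = \frac{23351}{29113}$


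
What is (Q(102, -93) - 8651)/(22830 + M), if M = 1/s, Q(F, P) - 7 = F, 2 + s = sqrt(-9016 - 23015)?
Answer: -6247268988016/16696927020181 - 25626*I*sqrt(3559)/16696927020181 ≈ -0.37416 - 9.1561e-8*I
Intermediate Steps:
s = -2 + 3*I*sqrt(3559) (s = -2 + sqrt(-9016 - 23015) = -2 + sqrt(-32031) = -2 + 3*I*sqrt(3559) ≈ -2.0 + 178.97*I)
Q(F, P) = 7 + F
M = 1/(-2 + 3*I*sqrt(3559)) ≈ -6.243e-5 - 0.0055868*I
(Q(102, -93) - 8651)/(22830 + M) = ((7 + 102) - 8651)/(22830 + (-2/32035 - 3*I*sqrt(3559)/32035)) = (109 - 8651)/(731359048/32035 - 3*I*sqrt(3559)/32035) = -8542/(731359048/32035 - 3*I*sqrt(3559)/32035)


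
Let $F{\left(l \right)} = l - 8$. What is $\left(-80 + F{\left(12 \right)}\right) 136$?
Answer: $-10336$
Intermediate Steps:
$F{\left(l \right)} = -8 + l$
$\left(-80 + F{\left(12 \right)}\right) 136 = \left(-80 + \left(-8 + 12\right)\right) 136 = \left(-80 + 4\right) 136 = \left(-76\right) 136 = -10336$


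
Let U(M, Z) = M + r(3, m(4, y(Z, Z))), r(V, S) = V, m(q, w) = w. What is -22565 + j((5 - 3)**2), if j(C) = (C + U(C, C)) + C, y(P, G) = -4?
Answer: -22550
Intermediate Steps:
U(M, Z) = 3 + M (U(M, Z) = M + 3 = 3 + M)
j(C) = 3 + 3*C (j(C) = (C + (3 + C)) + C = (3 + 2*C) + C = 3 + 3*C)
-22565 + j((5 - 3)**2) = -22565 + (3 + 3*(5 - 3)**2) = -22565 + (3 + 3*2**2) = -22565 + (3 + 3*4) = -22565 + (3 + 12) = -22565 + 15 = -22550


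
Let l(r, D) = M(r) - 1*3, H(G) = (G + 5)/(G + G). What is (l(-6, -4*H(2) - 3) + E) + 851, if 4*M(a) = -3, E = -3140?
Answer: -9171/4 ≈ -2292.8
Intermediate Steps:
M(a) = -¾ (M(a) = (¼)*(-3) = -¾)
H(G) = (5 + G)/(2*G) (H(G) = (5 + G)/((2*G)) = (5 + G)*(1/(2*G)) = (5 + G)/(2*G))
l(r, D) = -15/4 (l(r, D) = -¾ - 1*3 = -¾ - 3 = -15/4)
(l(-6, -4*H(2) - 3) + E) + 851 = (-15/4 - 3140) + 851 = -12575/4 + 851 = -9171/4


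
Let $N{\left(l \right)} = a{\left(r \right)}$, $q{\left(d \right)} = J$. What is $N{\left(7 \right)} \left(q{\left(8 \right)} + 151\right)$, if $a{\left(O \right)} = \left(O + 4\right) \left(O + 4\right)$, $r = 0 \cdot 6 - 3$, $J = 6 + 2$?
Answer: $159$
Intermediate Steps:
$J = 8$
$r = -3$ ($r = 0 - 3 = -3$)
$a{\left(O \right)} = \left(4 + O\right)^{2}$ ($a{\left(O \right)} = \left(4 + O\right) \left(4 + O\right) = \left(4 + O\right)^{2}$)
$q{\left(d \right)} = 8$
$N{\left(l \right)} = 1$ ($N{\left(l \right)} = \left(4 - 3\right)^{2} = 1^{2} = 1$)
$N{\left(7 \right)} \left(q{\left(8 \right)} + 151\right) = 1 \left(8 + 151\right) = 1 \cdot 159 = 159$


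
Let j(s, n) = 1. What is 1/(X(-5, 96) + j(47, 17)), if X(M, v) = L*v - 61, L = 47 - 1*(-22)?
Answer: 1/6564 ≈ 0.00015235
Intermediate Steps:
L = 69 (L = 47 + 22 = 69)
X(M, v) = -61 + 69*v (X(M, v) = 69*v - 61 = -61 + 69*v)
1/(X(-5, 96) + j(47, 17)) = 1/((-61 + 69*96) + 1) = 1/((-61 + 6624) + 1) = 1/(6563 + 1) = 1/6564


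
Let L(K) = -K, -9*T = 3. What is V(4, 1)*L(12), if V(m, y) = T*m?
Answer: 16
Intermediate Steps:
T = -1/3 (T = -1/9*3 = -1/3 ≈ -0.33333)
V(m, y) = -m/3
V(4, 1)*L(12) = (-1/3*4)*(-1*12) = -4/3*(-12) = 16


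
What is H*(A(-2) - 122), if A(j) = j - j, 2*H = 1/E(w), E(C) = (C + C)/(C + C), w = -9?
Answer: -61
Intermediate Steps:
E(C) = 1 (E(C) = (2*C)/((2*C)) = (2*C)*(1/(2*C)) = 1)
H = ½ (H = (½)/1 = (½)*1 = ½ ≈ 0.50000)
A(j) = 0
H*(A(-2) - 122) = (0 - 122)/2 = (½)*(-122) = -61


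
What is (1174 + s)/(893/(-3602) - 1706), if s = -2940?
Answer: 6361132/6145905 ≈ 1.0350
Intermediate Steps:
(1174 + s)/(893/(-3602) - 1706) = (1174 - 2940)/(893/(-3602) - 1706) = -1766/(893*(-1/3602) - 1706) = -1766/(-893/3602 - 1706) = -1766/(-6145905/3602) = -1766*(-3602/6145905) = 6361132/6145905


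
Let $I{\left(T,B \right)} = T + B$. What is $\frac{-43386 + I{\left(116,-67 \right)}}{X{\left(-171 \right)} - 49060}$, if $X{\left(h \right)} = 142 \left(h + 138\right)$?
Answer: $\frac{6191}{7678} \approx 0.80633$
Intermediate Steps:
$I{\left(T,B \right)} = B + T$
$X{\left(h \right)} = 19596 + 142 h$ ($X{\left(h \right)} = 142 \left(138 + h\right) = 19596 + 142 h$)
$\frac{-43386 + I{\left(116,-67 \right)}}{X{\left(-171 \right)} - 49060} = \frac{-43386 + \left(-67 + 116\right)}{\left(19596 + 142 \left(-171\right)\right) - 49060} = \frac{-43386 + 49}{\left(19596 - 24282\right) - 49060} = - \frac{43337}{-4686 - 49060} = - \frac{43337}{-53746} = \left(-43337\right) \left(- \frac{1}{53746}\right) = \frac{6191}{7678}$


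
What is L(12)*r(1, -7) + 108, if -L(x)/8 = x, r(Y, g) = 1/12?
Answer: 100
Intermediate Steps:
r(Y, g) = 1/12
L(x) = -8*x
L(12)*r(1, -7) + 108 = -8*12*(1/12) + 108 = -96*1/12 + 108 = -8 + 108 = 100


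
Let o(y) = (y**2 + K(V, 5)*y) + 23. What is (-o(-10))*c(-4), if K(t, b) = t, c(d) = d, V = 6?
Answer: 252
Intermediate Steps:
o(y) = 23 + y**2 + 6*y (o(y) = (y**2 + 6*y) + 23 = 23 + y**2 + 6*y)
(-o(-10))*c(-4) = -(23 + (-10)**2 + 6*(-10))*(-4) = -(23 + 100 - 60)*(-4) = -1*63*(-4) = -63*(-4) = 252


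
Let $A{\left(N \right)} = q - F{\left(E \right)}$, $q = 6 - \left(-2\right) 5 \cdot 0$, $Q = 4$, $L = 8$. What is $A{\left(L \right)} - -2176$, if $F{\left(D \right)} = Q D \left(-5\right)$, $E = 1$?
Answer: $2202$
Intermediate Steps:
$q = 6$ ($q = 6 - \left(-10\right) 0 = 6 - 0 = 6 + 0 = 6$)
$F{\left(D \right)} = - 20 D$ ($F{\left(D \right)} = 4 D \left(-5\right) = 4 \left(- 5 D\right) = - 20 D$)
$A{\left(N \right)} = 26$ ($A{\left(N \right)} = 6 - \left(-20\right) 1 = 6 - -20 = 6 + 20 = 26$)
$A{\left(L \right)} - -2176 = 26 - -2176 = 26 + 2176 = 2202$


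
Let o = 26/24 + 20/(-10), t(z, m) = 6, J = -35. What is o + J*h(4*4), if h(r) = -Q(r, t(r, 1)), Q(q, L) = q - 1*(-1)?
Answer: 7129/12 ≈ 594.08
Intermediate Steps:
o = -11/12 (o = 26*(1/24) + 20*(-⅒) = 13/12 - 2 = -11/12 ≈ -0.91667)
Q(q, L) = 1 + q (Q(q, L) = q + 1 = 1 + q)
h(r) = -1 - r (h(r) = -(1 + r) = -1 - r)
o + J*h(4*4) = -11/12 - 35*(-1 - 4*4) = -11/12 - 35*(-1 - 1*16) = -11/12 - 35*(-1 - 16) = -11/12 - 35*(-17) = -11/12 + 595 = 7129/12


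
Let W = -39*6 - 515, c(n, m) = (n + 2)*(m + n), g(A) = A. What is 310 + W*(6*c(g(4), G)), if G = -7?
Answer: 81202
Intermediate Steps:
c(n, m) = (2 + n)*(m + n)
W = -749 (W = -234 - 515 = -749)
310 + W*(6*c(g(4), G)) = 310 - 4494*(4**2 + 2*(-7) + 2*4 - 7*4) = 310 - 4494*(16 - 14 + 8 - 28) = 310 - 4494*(-18) = 310 - 749*(-108) = 310 + 80892 = 81202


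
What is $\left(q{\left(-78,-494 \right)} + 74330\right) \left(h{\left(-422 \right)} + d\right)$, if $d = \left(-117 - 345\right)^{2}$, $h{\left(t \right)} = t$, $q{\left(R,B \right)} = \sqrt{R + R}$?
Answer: $15833925260 + 426044 i \sqrt{39} \approx 1.5834 \cdot 10^{10} + 2.6606 \cdot 10^{6} i$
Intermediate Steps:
$q{\left(R,B \right)} = \sqrt{2} \sqrt{R}$ ($q{\left(R,B \right)} = \sqrt{2 R} = \sqrt{2} \sqrt{R}$)
$d = 213444$ ($d = \left(-462\right)^{2} = 213444$)
$\left(q{\left(-78,-494 \right)} + 74330\right) \left(h{\left(-422 \right)} + d\right) = \left(\sqrt{2} \sqrt{-78} + 74330\right) \left(-422 + 213444\right) = \left(\sqrt{2} i \sqrt{78} + 74330\right) 213022 = \left(2 i \sqrt{39} + 74330\right) 213022 = \left(74330 + 2 i \sqrt{39}\right) 213022 = 15833925260 + 426044 i \sqrt{39}$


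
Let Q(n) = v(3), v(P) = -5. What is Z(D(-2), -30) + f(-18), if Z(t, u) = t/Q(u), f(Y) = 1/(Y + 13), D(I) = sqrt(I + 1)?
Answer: -1/5 - I/5 ≈ -0.2 - 0.2*I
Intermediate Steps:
Q(n) = -5
D(I) = sqrt(1 + I)
f(Y) = 1/(13 + Y)
Z(t, u) = -t/5 (Z(t, u) = t/(-5) = t*(-1/5) = -t/5)
Z(D(-2), -30) + f(-18) = -sqrt(1 - 2)/5 + 1/(13 - 18) = -I/5 + 1/(-5) = -I/5 - 1/5 = -1/5 - I/5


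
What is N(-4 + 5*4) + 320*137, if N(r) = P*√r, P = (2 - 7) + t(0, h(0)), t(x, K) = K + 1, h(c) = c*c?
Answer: 43824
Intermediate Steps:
h(c) = c²
t(x, K) = 1 + K
P = -4 (P = (2 - 7) + (1 + 0²) = -5 + (1 + 0) = -5 + 1 = -4)
N(r) = -4*√r
N(-4 + 5*4) + 320*137 = -4*√(-4 + 5*4) + 320*137 = -4*√(-4 + 20) + 43840 = -4*√16 + 43840 = -4*4 + 43840 = -16 + 43840 = 43824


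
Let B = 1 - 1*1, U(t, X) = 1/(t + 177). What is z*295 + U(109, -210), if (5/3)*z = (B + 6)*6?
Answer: 1822393/286 ≈ 6372.0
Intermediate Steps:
U(t, X) = 1/(177 + t)
B = 0 (B = 1 - 1 = 0)
z = 108/5 (z = 3*((0 + 6)*6)/5 = 3*(6*6)/5 = (⅗)*36 = 108/5 ≈ 21.600)
z*295 + U(109, -210) = (108/5)*295 + 1/(177 + 109) = 6372 + 1/286 = 1822393/286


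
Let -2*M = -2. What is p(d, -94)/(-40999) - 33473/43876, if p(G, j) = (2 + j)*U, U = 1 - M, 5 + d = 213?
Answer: -33473/43876 ≈ -0.76290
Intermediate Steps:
M = 1 (M = -½*(-2) = 1)
d = 208 (d = -5 + 213 = 208)
U = 0 (U = 1 - 1*1 = 1 - 1 = 0)
p(G, j) = 0 (p(G, j) = (2 + j)*0 = 0)
p(d, -94)/(-40999) - 33473/43876 = 0/(-40999) - 33473/43876 = 0*(-1/40999) - 33473*1/43876 = 0 - 33473/43876 = -33473/43876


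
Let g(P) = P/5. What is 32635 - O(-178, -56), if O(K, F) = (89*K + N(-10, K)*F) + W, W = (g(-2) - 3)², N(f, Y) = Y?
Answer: 962436/25 ≈ 38497.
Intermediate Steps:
g(P) = P/5 (g(P) = P*(⅕) = P/5)
W = 289/25 (W = ((⅕)*(-2) - 3)² = (-⅖ - 3)² = (-17/5)² = 289/25 ≈ 11.560)
O(K, F) = 289/25 + 89*K + F*K (O(K, F) = (89*K + K*F) + 289/25 = (89*K + F*K) + 289/25 = 289/25 + 89*K + F*K)
32635 - O(-178, -56) = 32635 - (289/25 + 89*(-178) - 56*(-178)) = 32635 - (289/25 - 15842 + 9968) = 32635 - 1*(-146561/25) = 32635 + 146561/25 = 962436/25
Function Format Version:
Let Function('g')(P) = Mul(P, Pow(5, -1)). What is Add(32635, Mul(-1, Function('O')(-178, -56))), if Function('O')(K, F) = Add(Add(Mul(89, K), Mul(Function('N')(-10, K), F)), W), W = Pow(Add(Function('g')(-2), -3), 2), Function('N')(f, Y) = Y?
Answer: Rational(962436, 25) ≈ 38497.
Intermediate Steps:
Function('g')(P) = Mul(Rational(1, 5), P) (Function('g')(P) = Mul(P, Rational(1, 5)) = Mul(Rational(1, 5), P))
W = Rational(289, 25) (W = Pow(Add(Mul(Rational(1, 5), -2), -3), 2) = Pow(Add(Rational(-2, 5), -3), 2) = Pow(Rational(-17, 5), 2) = Rational(289, 25) ≈ 11.560)
Function('O')(K, F) = Add(Rational(289, 25), Mul(89, K), Mul(F, K)) (Function('O')(K, F) = Add(Add(Mul(89, K), Mul(K, F)), Rational(289, 25)) = Add(Add(Mul(89, K), Mul(F, K)), Rational(289, 25)) = Add(Rational(289, 25), Mul(89, K), Mul(F, K)))
Add(32635, Mul(-1, Function('O')(-178, -56))) = Add(32635, Mul(-1, Add(Rational(289, 25), Mul(89, -178), Mul(-56, -178)))) = Add(32635, Mul(-1, Add(Rational(289, 25), -15842, 9968))) = Add(32635, Mul(-1, Rational(-146561, 25))) = Add(32635, Rational(146561, 25)) = Rational(962436, 25)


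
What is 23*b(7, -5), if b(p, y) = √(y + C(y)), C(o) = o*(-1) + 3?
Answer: 23*√3 ≈ 39.837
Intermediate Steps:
C(o) = 3 - o (C(o) = -o + 3 = 3 - o)
b(p, y) = √3 (b(p, y) = √(y + (3 - y)) = √3)
23*b(7, -5) = 23*√3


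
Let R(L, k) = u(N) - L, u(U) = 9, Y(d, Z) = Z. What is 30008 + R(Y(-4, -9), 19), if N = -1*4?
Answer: 30026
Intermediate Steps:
N = -4
R(L, k) = 9 - L
30008 + R(Y(-4, -9), 19) = 30008 + (9 - 1*(-9)) = 30008 + (9 + 9) = 30008 + 18 = 30026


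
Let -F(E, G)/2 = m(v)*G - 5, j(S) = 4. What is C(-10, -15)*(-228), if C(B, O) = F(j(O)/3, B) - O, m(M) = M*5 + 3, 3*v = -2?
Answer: -4180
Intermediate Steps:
v = -⅔ (v = (⅓)*(-2) = -⅔ ≈ -0.66667)
m(M) = 3 + 5*M (m(M) = 5*M + 3 = 3 + 5*M)
F(E, G) = 10 + 2*G/3 (F(E, G) = -2*((3 + 5*(-⅔))*G - 5) = -2*((3 - 10/3)*G - 5) = -2*(-G/3 - 5) = -2*(-5 - G/3) = 10 + 2*G/3)
C(B, O) = 10 - O + 2*B/3 (C(B, O) = (10 + 2*B/3) - O = 10 - O + 2*B/3)
C(-10, -15)*(-228) = (10 - 1*(-15) + (⅔)*(-10))*(-228) = (10 + 15 - 20/3)*(-228) = (55/3)*(-228) = -4180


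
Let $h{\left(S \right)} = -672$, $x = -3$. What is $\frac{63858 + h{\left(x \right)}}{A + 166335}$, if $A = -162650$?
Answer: $\frac{63186}{3685} \approx 17.147$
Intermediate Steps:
$\frac{63858 + h{\left(x \right)}}{A + 166335} = \frac{63858 - 672}{-162650 + 166335} = \frac{63186}{3685}$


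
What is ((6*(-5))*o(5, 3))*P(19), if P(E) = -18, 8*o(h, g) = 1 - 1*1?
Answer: 0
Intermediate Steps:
o(h, g) = 0 (o(h, g) = (1 - 1*1)/8 = (1 - 1)/8 = (1/8)*0 = 0)
((6*(-5))*o(5, 3))*P(19) = ((6*(-5))*0)*(-18) = -30*0*(-18) = 0*(-18) = 0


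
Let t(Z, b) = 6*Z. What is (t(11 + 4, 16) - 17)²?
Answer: 5329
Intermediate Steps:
(t(11 + 4, 16) - 17)² = (6*(11 + 4) - 17)² = (6*15 - 17)² = (90 - 17)² = 73² = 5329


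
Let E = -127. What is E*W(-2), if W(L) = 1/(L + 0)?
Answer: 127/2 ≈ 63.500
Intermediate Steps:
W(L) = 1/L
E*W(-2) = -127/(-2) = -127*(-1/2) = 127/2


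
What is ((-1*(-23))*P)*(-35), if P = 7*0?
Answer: 0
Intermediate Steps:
P = 0
((-1*(-23))*P)*(-35) = (-1*(-23)*0)*(-35) = (23*0)*(-35) = 0*(-35) = 0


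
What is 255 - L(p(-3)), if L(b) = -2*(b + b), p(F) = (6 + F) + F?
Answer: 255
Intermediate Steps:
p(F) = 6 + 2*F
L(b) = -4*b
255 - L(p(-3)) = 255 - (-4)*(6 + 2*(-3)) = 255 - (-4)*(6 - 6) = 255 - (-4)*0 = 255 - 1*0 = 255 + 0 = 255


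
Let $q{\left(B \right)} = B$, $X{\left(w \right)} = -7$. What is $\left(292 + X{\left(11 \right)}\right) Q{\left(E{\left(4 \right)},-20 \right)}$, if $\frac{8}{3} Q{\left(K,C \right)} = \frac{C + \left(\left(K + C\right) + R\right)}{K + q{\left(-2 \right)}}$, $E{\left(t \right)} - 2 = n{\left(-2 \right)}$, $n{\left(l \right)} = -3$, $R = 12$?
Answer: $\frac{8265}{8} \approx 1033.1$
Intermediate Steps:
$E{\left(t \right)} = -1$ ($E{\left(t \right)} = 2 - 3 = -1$)
$Q{\left(K,C \right)} = \frac{3 \left(12 + K + 2 C\right)}{8 \left(-2 + K\right)}$ ($Q{\left(K,C \right)} = \frac{3 \frac{C + \left(\left(K + C\right) + 12\right)}{K - 2}}{8} = \frac{3 \frac{C + \left(\left(C + K\right) + 12\right)}{-2 + K}}{8} = \frac{3 \frac{C + \left(12 + C + K\right)}{-2 + K}}{8} = \frac{3 \frac{12 + K + 2 C}{-2 + K}}{8} = \frac{3 \left(12 + K + 2 C\right)}{8 \left(-2 + K\right)}$)
$\left(292 + X{\left(11 \right)}\right) Q{\left(E{\left(4 \right)},-20 \right)} = \left(292 - 7\right) \frac{3 \left(12 - 1 + 2 \left(-20\right)\right)}{8 \left(-2 - 1\right)} = 285 \frac{3 \left(12 - 1 - 40\right)}{8 \left(-3\right)} = 285 \cdot \frac{3}{8} \left(- \frac{1}{3}\right) \left(-29\right) = 285 \cdot \frac{29}{8} = \frac{8265}{8}$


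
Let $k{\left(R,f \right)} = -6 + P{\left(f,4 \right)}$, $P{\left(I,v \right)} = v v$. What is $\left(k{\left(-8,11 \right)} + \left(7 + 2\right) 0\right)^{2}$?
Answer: $100$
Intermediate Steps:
$P{\left(I,v \right)} = v^{2}$
$k{\left(R,f \right)} = 10$ ($k{\left(R,f \right)} = -6 + 4^{2} = -6 + 16 = 10$)
$\left(k{\left(-8,11 \right)} + \left(7 + 2\right) 0\right)^{2} = \left(10 + \left(7 + 2\right) 0\right)^{2} = \left(10 + 9 \cdot 0\right)^{2} = \left(10 + 0\right)^{2} = 10^{2} = 100$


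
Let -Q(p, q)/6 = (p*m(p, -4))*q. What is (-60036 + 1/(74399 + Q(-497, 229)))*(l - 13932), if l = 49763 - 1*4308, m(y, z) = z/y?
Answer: -5213878350053/2755 ≈ -1.8925e+9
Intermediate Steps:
Q(p, q) = 24*q (Q(p, q) = -6*p*(-4/p)*q = -(-24)*q = 24*q)
l = 45455 (l = 49763 - 4308 = 45455)
(-60036 + 1/(74399 + Q(-497, 229)))*(l - 13932) = (-60036 + 1/(74399 + 24*229))*(45455 - 13932) = (-60036 + 1/(74399 + 5496))*31523 = (-60036 + 1/79895)*31523 = -4796576219/79895*31523 = -5213878350053/2755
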